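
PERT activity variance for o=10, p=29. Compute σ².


σ² = ((p - o) / 6)² = (p - o)² / 36
= (29 - 10)² / 36
= 19² / 36
= 361 / 36
= 10.0278


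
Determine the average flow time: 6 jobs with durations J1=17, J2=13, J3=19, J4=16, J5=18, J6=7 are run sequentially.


Completion times:
  J1: completes at 17
  J2: completes at 30
  J3: completes at 49
  J4: completes at 65
  J5: completes at 83
  J6: completes at 90
Sum = 334
Average = 334/6
= 55.67


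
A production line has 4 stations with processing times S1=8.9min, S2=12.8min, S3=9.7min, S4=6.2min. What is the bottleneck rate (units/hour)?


Bottleneck = longest station time
Station times: [8.9, 12.8, 9.7, 6.2]
Max = 12.8 min
Rate = 60 / 12.8
= 4.69 units/hour (bottleneck: 12.8min)


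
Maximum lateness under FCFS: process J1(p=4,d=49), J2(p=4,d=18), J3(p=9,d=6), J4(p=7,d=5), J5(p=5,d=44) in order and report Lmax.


Lateness per job (L = C - d):
  J1: C=4, d=49, L=-45
  J2: C=8, d=18, L=-10
  J3: C=17, d=6, L=11
  J4: C=24, d=5, L=19
  J5: C=29, d=44, L=-15
Lmax = max(-45, -10, 11, 19, -15)
= 19


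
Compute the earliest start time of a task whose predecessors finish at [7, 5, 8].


ES = max of all predecessor completion times
Predecessors: [7, 5, 8]
ES = max(7, 5, 8)
= 8


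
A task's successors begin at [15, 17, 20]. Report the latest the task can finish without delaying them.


LF = min of all successor start times
Successors start at: [15, 17, 20]
LF = min(15, 17, 20)
= 15


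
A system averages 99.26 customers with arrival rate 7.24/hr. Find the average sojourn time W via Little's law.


Little's law: L = λW → W = L / λ
= 99.26 / 7.24
= 13.71 hours


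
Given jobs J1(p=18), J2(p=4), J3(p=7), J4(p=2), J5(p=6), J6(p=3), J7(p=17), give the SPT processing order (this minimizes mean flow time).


SPT: sort by shortest processing time
  J4: p=2
  J6: p=3
  J2: p=4
  J5: p=6
  J3: p=7
  J7: p=17
  J1: p=18
Order: J4 → J6 → J2 → J5 → J3 → J7 → J1


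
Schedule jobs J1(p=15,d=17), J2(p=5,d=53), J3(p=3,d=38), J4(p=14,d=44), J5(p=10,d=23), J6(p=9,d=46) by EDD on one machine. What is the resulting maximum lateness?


EDD order: J1 → J5 → J3 → J4 → J6 → J2
Completion and lateness:
  J1: C=15, d=17, L=15-17=-2
  J5: C=25, d=23, L=25-23=2
  J3: C=28, d=38, L=28-38=-10
  J4: C=42, d=44, L=42-44=-2
  J6: C=51, d=46, L=51-46=5
  J2: C=56, d=53, L=56-53=3
Lmax = max(-2, 2, -10, -2, 5, 3)
= 5


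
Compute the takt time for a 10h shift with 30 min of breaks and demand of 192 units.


Available = 10×60 - 30 = 570 min
Takt time = 570 / 192
= 2.97 min/unit


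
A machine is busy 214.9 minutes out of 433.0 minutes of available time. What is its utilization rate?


Utilization = busy / total × 100
= 214.9 / 433.0 × 100
= 49.6%


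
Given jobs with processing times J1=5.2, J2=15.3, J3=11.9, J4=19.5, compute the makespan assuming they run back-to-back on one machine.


Sequential makespan: sum all processing times
= 5.2 + 15.3 + 11.9 + 19.5
= 51.9 time units


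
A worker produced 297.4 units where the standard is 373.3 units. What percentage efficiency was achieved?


Efficiency = (actual / standard) × 100
= (297.4 / 373.3) × 100
= 79.7%


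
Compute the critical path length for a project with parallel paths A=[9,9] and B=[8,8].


Path A: 9 + 9 = 18
Path B: 8 + 8 = 16
Critical path = longest = max(18, 16)
= 18 (Path A)


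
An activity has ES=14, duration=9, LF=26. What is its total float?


EF = ES + duration = 14 + 9 = 23
LS = LF - duration = 26 - 9 = 17
Total Float = LF - EF = 26 - 23
(or LS - ES = 17 - 14)
= 3


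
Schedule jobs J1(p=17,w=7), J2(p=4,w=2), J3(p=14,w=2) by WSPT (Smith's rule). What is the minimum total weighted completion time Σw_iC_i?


WSPT order (by p/w): J2 → J1 → J3
  J2: C=4, w·C=2×4=8
  J1: C=21, w·C=7×21=147
  J3: C=35, w·C=2×35=70
Σ w·C = 225
= 225


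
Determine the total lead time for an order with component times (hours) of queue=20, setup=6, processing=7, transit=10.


Lead time = queue + setup + processing + transit
= 20 + 6 + 7 + 10
= 43 hours


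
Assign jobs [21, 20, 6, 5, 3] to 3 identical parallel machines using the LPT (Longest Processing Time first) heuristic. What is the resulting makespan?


Jobs (LPT sorted): [21, 20, 6, 5, 3]
Machines: 3
  J=21 → Machine 1 (load: 0+21=21)
  J=20 → Machine 2 (load: 0+20=20)
  J=6 → Machine 3 (load: 0+6=6)
  J=5 → Machine 3 (load: 6+5=11)
  J=3 → Machine 3 (load: 11+3=14)
Machine loads: [21, 20, 14]
Makespan = max = 21 time units


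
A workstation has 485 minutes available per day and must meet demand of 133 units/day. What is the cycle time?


Cycle time = available time / demand
= 485 / 133
= 3.65 min/unit


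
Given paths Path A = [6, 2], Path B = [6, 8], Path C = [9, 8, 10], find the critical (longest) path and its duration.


Path A: 6 + 2 = 8
Path B: 6 + 8 = 14
Path C: 9 + 8 + 10 = 27
Critical path = longest = max(8, 14, 27)
= 27 (Path C)


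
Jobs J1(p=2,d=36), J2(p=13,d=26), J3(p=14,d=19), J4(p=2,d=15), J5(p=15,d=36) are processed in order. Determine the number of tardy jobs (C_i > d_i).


Completion vs due date:
  J1: C=2, d=36 → on time
  J2: C=15, d=26 → on time
  J3: C=29, d=19 → TARDY
  J4: C=31, d=15 → TARDY
  J5: C=46, d=36 → TARDY
Tardy jobs: J3, J4, J5
Count = 3


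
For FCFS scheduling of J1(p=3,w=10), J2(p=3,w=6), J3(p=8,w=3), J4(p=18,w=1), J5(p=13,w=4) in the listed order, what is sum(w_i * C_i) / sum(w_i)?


Completion times:
  J1: C=3, w×C=10×3=30
  J2: C=6, w×C=6×6=36
  J3: C=14, w×C=3×14=42
  J4: C=32, w×C=1×32=32
  J5: C=45, w×C=4×45=180
Sum w×C = 320
Sum w = 24
Weighted avg = 320/24
= 13.33


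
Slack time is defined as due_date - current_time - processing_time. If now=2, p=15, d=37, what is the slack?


Slack = due - current_time - processing
= 37 - 2 - 15
= 20


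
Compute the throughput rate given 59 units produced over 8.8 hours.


Throughput = units / time
= 59 / 8.8
= 6.7 units/hour


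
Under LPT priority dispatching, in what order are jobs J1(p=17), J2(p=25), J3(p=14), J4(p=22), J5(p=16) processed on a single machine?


LPT: sort by longest processing time first
  J2: p=25
  J4: p=22
  J1: p=17
  J5: p=16
  J3: p=14
Order: J2 → J4 → J1 → J5 → J3


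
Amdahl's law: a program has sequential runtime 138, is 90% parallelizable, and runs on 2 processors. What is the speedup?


Amdahl's law: T_p = T × ((1-p) + p/N)
= 138 × ((1-0.9) + 0.9/2)
= 138 × (0.10 + 0.4500)
= 138 × 0.5500
= 75.90
Speedup = 138/75.90
= 1.82×


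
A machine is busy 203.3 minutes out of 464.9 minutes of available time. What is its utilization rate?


Utilization = busy / total × 100
= 203.3 / 464.9 × 100
= 43.7%


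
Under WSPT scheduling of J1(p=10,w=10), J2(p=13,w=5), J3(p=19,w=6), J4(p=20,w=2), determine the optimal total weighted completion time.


WSPT order (by p/w): J1 → J2 → J3 → J4
  J1: C=10, w·C=10×10=100
  J2: C=23, w·C=5×23=115
  J3: C=42, w·C=6×42=252
  J4: C=62, w·C=2×62=124
Σ w·C = 591
= 591


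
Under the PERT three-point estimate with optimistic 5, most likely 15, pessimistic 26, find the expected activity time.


te = (o + 4m + p) / 6
= (5 + 4×15 + 26) / 6
= (5 + 60 + 26) / 6
= 91 / 6
= 15.17


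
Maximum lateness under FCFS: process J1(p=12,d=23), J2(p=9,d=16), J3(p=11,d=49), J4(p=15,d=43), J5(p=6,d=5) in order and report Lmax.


Lateness per job (L = C - d):
  J1: C=12, d=23, L=-11
  J2: C=21, d=16, L=5
  J3: C=32, d=49, L=-17
  J4: C=47, d=43, L=4
  J5: C=53, d=5, L=48
Lmax = max(-11, 5, -17, 4, 48)
= 48


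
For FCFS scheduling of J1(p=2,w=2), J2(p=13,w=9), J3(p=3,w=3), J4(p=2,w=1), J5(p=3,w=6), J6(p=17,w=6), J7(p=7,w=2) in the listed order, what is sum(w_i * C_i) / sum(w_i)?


Completion times:
  J1: C=2, w×C=2×2=4
  J2: C=15, w×C=9×15=135
  J3: C=18, w×C=3×18=54
  J4: C=20, w×C=1×20=20
  J5: C=23, w×C=6×23=138
  J6: C=40, w×C=6×40=240
  J7: C=47, w×C=2×47=94
Sum w×C = 685
Sum w = 29
Weighted avg = 685/29
= 23.62


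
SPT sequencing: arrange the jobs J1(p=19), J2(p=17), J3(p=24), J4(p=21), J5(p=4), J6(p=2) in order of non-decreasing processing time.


SPT: sort by shortest processing time
  J6: p=2
  J5: p=4
  J2: p=17
  J1: p=19
  J4: p=21
  J3: p=24
Order: J6 → J5 → J2 → J1 → J4 → J3


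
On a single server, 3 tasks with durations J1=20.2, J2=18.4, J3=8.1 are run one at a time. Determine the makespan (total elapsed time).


Sequential makespan: sum all processing times
= 20.2 + 18.4 + 8.1
= 46.7 time units


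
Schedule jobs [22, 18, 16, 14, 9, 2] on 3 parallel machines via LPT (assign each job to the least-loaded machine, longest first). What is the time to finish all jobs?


Jobs (LPT sorted): [22, 18, 16, 14, 9, 2]
Machines: 3
  J=22 → Machine 1 (load: 0+22=22)
  J=18 → Machine 2 (load: 0+18=18)
  J=16 → Machine 3 (load: 0+16=16)
  J=14 → Machine 3 (load: 16+14=30)
  J=9 → Machine 2 (load: 18+9=27)
  J=2 → Machine 1 (load: 22+2=24)
Machine loads: [24, 27, 30]
Makespan = max = 30 time units


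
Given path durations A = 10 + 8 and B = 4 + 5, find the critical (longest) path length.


Path A: 10 + 8 = 18
Path B: 4 + 5 = 9
Critical path = longest = max(18, 9)
= 18 (Path A)


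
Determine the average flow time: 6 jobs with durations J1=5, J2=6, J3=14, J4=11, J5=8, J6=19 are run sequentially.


Completion times:
  J1: completes at 5
  J2: completes at 11
  J3: completes at 25
  J4: completes at 36
  J5: completes at 44
  J6: completes at 63
Sum = 184
Average = 184/6
= 30.67


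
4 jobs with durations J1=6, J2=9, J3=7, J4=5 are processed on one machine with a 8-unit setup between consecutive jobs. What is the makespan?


Makespan = Σ processing + (n-1) × setup
= (6 + 9 + 7 + 5) + (4-1)×8
= 27 + 24
= 51 time units


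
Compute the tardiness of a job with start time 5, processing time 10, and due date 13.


Completion = start + processing = 5 + 10 = 15
Tardiness = max(0, C - d) = max(0, 15 - 13)
= max(0, 2)
= 2


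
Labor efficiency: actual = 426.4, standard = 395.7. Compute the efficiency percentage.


Efficiency = (actual / standard) × 100
= (426.4 / 395.7) × 100
= 107.8%


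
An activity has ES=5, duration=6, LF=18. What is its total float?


EF = ES + duration = 5 + 6 = 11
LS = LF - duration = 18 - 6 = 12
Total Float = LF - EF = 18 - 11
(or LS - ES = 12 - 5)
= 7


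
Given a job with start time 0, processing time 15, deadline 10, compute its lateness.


Completion = 0 + 15 = 15
Lateness = C - d = 15 - 10
= 5


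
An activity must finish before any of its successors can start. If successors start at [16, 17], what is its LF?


LF = min of all successor start times
Successors start at: [16, 17]
LF = min(16, 17)
= 16


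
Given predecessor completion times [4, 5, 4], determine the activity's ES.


ES = max of all predecessor completion times
Predecessors: [4, 5, 4]
ES = max(4, 5, 4)
= 5


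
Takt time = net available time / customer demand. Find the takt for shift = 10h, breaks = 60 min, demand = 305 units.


Available = 10×60 - 60 = 540 min
Takt time = 540 / 305
= 1.77 min/unit


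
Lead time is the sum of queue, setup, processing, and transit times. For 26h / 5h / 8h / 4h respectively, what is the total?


Lead time = queue + setup + processing + transit
= 26 + 5 + 8 + 4
= 43 hours


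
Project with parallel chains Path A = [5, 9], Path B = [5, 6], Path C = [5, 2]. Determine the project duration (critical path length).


Path A: 5 + 9 = 14
Path B: 5 + 6 = 11
Path C: 5 + 2 = 7
Critical path = longest = max(14, 11, 7)
= 14 (Path A)


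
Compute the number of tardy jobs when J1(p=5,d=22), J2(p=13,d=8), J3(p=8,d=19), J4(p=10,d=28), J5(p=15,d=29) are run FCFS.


Completion vs due date:
  J1: C=5, d=22 → on time
  J2: C=18, d=8 → TARDY
  J3: C=26, d=19 → TARDY
  J4: C=36, d=28 → TARDY
  J5: C=51, d=29 → TARDY
Tardy jobs: J2, J3, J4, J5
Count = 4


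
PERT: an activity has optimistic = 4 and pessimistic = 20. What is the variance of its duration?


σ² = ((p - o) / 6)² = (p - o)² / 36
= (20 - 4)² / 36
= 16² / 36
= 256 / 36
= 7.1111


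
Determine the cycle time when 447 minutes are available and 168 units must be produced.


Cycle time = available time / demand
= 447 / 168
= 2.66 min/unit


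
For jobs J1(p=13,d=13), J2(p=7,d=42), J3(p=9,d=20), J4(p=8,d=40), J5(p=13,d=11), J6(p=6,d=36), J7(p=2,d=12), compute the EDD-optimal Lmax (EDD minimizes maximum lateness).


EDD order: J5 → J7 → J1 → J3 → J6 → J4 → J2
Completion and lateness:
  J5: C=13, d=11, L=13-11=2
  J7: C=15, d=12, L=15-12=3
  J1: C=28, d=13, L=28-13=15
  J3: C=37, d=20, L=37-20=17
  J6: C=43, d=36, L=43-36=7
  J4: C=51, d=40, L=51-40=11
  J2: C=58, d=42, L=58-42=16
Lmax = max(2, 3, 15, 17, 7, 11, 16)
= 17


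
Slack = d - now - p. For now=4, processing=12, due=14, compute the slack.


Slack = due - current_time - processing
= 14 - 4 - 12
= -2


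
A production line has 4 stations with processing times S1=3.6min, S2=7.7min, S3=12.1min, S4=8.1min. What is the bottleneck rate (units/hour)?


Bottleneck = longest station time
Station times: [3.6, 7.7, 12.1, 8.1]
Max = 12.1 min
Rate = 60 / 12.1
= 4.96 units/hour (bottleneck: 12.1min)


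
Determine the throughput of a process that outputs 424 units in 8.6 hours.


Throughput = units / time
= 424 / 8.6
= 49.3 units/hour


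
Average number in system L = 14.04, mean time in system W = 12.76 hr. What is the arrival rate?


Little's law: L = λW → λ = L / W
= 14.04 / 12.76
= 1.10 per hour


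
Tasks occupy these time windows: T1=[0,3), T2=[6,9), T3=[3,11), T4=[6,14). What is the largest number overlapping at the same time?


Check each time point for overlaps:
  t=6: 3 tasks active (T2, T3, T4)
Max concurrent = 3


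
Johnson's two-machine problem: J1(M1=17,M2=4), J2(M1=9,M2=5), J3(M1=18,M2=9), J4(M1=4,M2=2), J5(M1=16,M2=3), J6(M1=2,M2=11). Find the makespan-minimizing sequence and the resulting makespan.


Johnson's rule:
Group 1 (M1≤M2, sort by M1): ['J6']
Group 2 (M1>M2, sort desc M2): ['J3', 'J2', 'J1', 'J5', 'J4']
Sequence: J6 → J3 → J2 → J1 → J5 → J4
Makespan calculation:
  J6: M1 done=2, M2 done=13
  J3: M1 done=20, M2 done=29
  J2: M1 done=29, M2 done=34
  J1: M1 done=46, M2 done=50
  J5: M1 done=62, M2 done=65
  J4: M1 done=66, M2 done=68
= Sequence: J6 → J3 → J2 → J1 → J5 → J4, Makespan: 68


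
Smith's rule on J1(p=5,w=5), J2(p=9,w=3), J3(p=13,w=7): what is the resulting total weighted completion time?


WSPT order (by p/w): J1 → J3 → J2
  J1: C=5, w·C=5×5=25
  J3: C=18, w·C=7×18=126
  J2: C=27, w·C=3×27=81
Σ w·C = 232
= 232


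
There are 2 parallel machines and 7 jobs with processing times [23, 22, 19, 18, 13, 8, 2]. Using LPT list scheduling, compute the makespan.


Jobs (LPT sorted): [23, 22, 19, 18, 13, 8, 2]
Machines: 2
  J=23 → Machine 1 (load: 0+23=23)
  J=22 → Machine 2 (load: 0+22=22)
  J=19 → Machine 2 (load: 22+19=41)
  J=18 → Machine 1 (load: 23+18=41)
  J=13 → Machine 1 (load: 41+13=54)
  J=8 → Machine 2 (load: 41+8=49)
  J=2 → Machine 2 (load: 49+2=51)
Machine loads: [54, 51]
Makespan = max = 54 time units


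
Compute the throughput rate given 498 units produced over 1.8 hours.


Throughput = units / time
= 498 / 1.8
= 276.7 units/hour


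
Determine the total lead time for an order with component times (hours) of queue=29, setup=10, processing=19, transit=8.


Lead time = queue + setup + processing + transit
= 29 + 10 + 19 + 8
= 66 hours


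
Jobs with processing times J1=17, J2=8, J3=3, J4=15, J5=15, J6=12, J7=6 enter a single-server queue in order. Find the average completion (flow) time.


Completion times:
  J1: completes at 17
  J2: completes at 25
  J3: completes at 28
  J4: completes at 43
  J5: completes at 58
  J6: completes at 70
  J7: completes at 76
Sum = 317
Average = 317/7
= 45.29


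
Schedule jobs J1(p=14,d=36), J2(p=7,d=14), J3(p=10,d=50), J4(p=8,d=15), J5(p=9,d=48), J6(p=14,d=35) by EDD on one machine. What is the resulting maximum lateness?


EDD order: J2 → J4 → J6 → J1 → J5 → J3
Completion and lateness:
  J2: C=7, d=14, L=7-14=-7
  J4: C=15, d=15, L=15-15=0
  J6: C=29, d=35, L=29-35=-6
  J1: C=43, d=36, L=43-36=7
  J5: C=52, d=48, L=52-48=4
  J3: C=62, d=50, L=62-50=12
Lmax = max(-7, 0, -6, 7, 4, 12)
= 12


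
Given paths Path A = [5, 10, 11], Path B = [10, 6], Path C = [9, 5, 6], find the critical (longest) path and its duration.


Path A: 5 + 10 + 11 = 26
Path B: 10 + 6 = 16
Path C: 9 + 5 + 6 = 20
Critical path = longest = max(26, 16, 20)
= 26 (Path A)


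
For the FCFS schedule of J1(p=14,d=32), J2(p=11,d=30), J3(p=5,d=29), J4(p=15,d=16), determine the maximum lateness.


Lateness per job (L = C - d):
  J1: C=14, d=32, L=-18
  J2: C=25, d=30, L=-5
  J3: C=30, d=29, L=1
  J4: C=45, d=16, L=29
Lmax = max(-18, -5, 1, 29)
= 29


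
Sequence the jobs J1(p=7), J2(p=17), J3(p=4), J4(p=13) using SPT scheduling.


SPT: sort by shortest processing time
  J3: p=4
  J1: p=7
  J4: p=13
  J2: p=17
Order: J3 → J1 → J4 → J2


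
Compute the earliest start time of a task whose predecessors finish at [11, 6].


ES = max of all predecessor completion times
Predecessors: [11, 6]
ES = max(11, 6)
= 11


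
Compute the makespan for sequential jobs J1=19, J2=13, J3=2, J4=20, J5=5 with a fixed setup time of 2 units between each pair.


Makespan = Σ processing + (n-1) × setup
= (19 + 13 + 2 + 20 + 5) + (5-1)×2
= 59 + 8
= 67 time units


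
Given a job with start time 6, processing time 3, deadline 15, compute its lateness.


Completion = 6 + 3 = 9
Lateness = C - d = 9 - 15
= -6


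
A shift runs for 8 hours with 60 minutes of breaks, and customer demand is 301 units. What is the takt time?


Available = 8×60 - 60 = 420 min
Takt time = 420 / 301
= 1.40 min/unit


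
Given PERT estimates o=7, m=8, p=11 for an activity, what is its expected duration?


te = (o + 4m + p) / 6
= (7 + 4×8 + 11) / 6
= (7 + 32 + 11) / 6
= 50 / 6
= 8.33


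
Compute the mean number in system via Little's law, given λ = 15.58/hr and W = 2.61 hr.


Little's law: L = λ × W
= 15.58 × 2.61
= 40.66


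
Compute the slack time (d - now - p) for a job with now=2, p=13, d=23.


Slack = due - current_time - processing
= 23 - 2 - 13
= 8


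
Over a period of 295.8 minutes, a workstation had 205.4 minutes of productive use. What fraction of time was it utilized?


Utilization = busy / total × 100
= 205.4 / 295.8 × 100
= 69.4%


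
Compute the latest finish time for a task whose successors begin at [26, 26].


LF = min of all successor start times
Successors start at: [26, 26]
LF = min(26, 26)
= 26


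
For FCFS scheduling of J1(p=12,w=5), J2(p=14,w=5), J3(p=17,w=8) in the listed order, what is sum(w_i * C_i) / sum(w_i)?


Completion times:
  J1: C=12, w×C=5×12=60
  J2: C=26, w×C=5×26=130
  J3: C=43, w×C=8×43=344
Sum w×C = 534
Sum w = 18
Weighted avg = 534/18
= 29.67


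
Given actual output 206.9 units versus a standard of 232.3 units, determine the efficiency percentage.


Efficiency = (actual / standard) × 100
= (206.9 / 232.3) × 100
= 89.1%


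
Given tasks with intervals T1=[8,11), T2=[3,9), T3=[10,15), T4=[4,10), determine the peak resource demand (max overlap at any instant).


Check each time point for overlaps:
  t=8: 3 tasks active (T1, T2, T4)
Max concurrent = 3


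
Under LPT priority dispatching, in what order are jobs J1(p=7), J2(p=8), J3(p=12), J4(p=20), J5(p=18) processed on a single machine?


LPT: sort by longest processing time first
  J4: p=20
  J5: p=18
  J3: p=12
  J2: p=8
  J1: p=7
Order: J4 → J5 → J3 → J2 → J1


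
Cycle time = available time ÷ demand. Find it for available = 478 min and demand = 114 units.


Cycle time = available time / demand
= 478 / 114
= 4.19 min/unit


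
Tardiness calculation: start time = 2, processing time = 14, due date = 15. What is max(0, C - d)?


Completion = start + processing = 2 + 14 = 16
Tardiness = max(0, C - d) = max(0, 16 - 15)
= max(0, 1)
= 1


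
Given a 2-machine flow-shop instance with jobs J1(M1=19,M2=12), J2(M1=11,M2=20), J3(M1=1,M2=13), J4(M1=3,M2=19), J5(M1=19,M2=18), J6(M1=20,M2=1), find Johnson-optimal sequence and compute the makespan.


Johnson's rule:
Group 1 (M1≤M2, sort by M1): ['J3', 'J4', 'J2']
Group 2 (M1>M2, sort desc M2): ['J5', 'J1', 'J6']
Sequence: J3 → J4 → J2 → J5 → J1 → J6
Makespan calculation:
  J3: M1 done=1, M2 done=14
  J4: M1 done=4, M2 done=33
  J2: M1 done=15, M2 done=53
  J5: M1 done=34, M2 done=71
  J1: M1 done=53, M2 done=83
  J6: M1 done=73, M2 done=84
= Sequence: J3 → J4 → J2 → J5 → J1 → J6, Makespan: 84


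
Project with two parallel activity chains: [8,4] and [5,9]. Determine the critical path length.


Path A: 8 + 4 = 12
Path B: 5 + 9 = 14
Critical path = longest = max(12, 14)
= 14 (Path B)


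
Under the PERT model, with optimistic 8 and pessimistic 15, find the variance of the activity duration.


σ² = ((p - o) / 6)² = (p - o)² / 36
= (15 - 8)² / 36
= 7² / 36
= 49 / 36
= 1.3611


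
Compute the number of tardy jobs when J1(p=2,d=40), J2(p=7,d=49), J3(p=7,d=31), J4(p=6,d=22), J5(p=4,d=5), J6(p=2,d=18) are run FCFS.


Completion vs due date:
  J1: C=2, d=40 → on time
  J2: C=9, d=49 → on time
  J3: C=16, d=31 → on time
  J4: C=22, d=22 → on time
  J5: C=26, d=5 → TARDY
  J6: C=28, d=18 → TARDY
Tardy jobs: J5, J6
Count = 2


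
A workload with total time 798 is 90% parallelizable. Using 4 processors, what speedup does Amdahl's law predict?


Amdahl's law: T_p = T × ((1-p) + p/N)
= 798 × ((1-0.9) + 0.9/4)
= 798 × (0.10 + 0.2250)
= 798 × 0.3250
= 259.35
Speedup = 798/259.35
= 3.08×


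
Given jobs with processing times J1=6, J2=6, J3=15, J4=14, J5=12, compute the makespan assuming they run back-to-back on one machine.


Sequential makespan: sum all processing times
= 6 + 6 + 15 + 14 + 12
= 53 time units


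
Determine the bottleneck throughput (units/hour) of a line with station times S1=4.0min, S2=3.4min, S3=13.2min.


Bottleneck = longest station time
Station times: [4.0, 3.4, 13.2]
Max = 13.2 min
Rate = 60 / 13.2
= 4.55 units/hour (bottleneck: 13.2min)


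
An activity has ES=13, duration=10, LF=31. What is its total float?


EF = ES + duration = 13 + 10 = 23
LS = LF - duration = 31 - 10 = 21
Total Float = LF - EF = 31 - 23
(or LS - ES = 21 - 13)
= 8


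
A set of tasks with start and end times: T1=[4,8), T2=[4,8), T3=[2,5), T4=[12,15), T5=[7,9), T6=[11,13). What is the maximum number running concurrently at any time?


Check each time point for overlaps:
  t=4: 3 tasks active (T1, T2, T3)
Max concurrent = 3


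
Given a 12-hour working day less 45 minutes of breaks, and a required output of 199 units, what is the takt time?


Available = 12×60 - 45 = 675 min
Takt time = 675 / 199
= 3.39 min/unit


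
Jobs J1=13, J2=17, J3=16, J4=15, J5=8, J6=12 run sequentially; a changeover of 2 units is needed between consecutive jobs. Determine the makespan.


Makespan = Σ processing + (n-1) × setup
= (13 + 17 + 16 + 15 + 8 + 12) + (6-1)×2
= 81 + 10
= 91 time units


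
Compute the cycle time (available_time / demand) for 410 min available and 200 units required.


Cycle time = available time / demand
= 410 / 200
= 2.05 min/unit


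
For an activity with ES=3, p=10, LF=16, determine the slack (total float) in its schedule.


EF = ES + duration = 3 + 10 = 13
LS = LF - duration = 16 - 10 = 6
Total Float = LF - EF = 16 - 13
(or LS - ES = 6 - 3)
= 3


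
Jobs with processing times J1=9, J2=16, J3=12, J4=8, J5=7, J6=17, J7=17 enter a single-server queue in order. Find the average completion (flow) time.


Completion times:
  J1: completes at 9
  J2: completes at 25
  J3: completes at 37
  J4: completes at 45
  J5: completes at 52
  J6: completes at 69
  J7: completes at 86
Sum = 323
Average = 323/7
= 46.14


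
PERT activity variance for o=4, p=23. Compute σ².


σ² = ((p - o) / 6)² = (p - o)² / 36
= (23 - 4)² / 36
= 19² / 36
= 361 / 36
= 10.0278


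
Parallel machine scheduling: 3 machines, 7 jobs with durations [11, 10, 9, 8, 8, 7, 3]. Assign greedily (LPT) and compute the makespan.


Jobs (LPT sorted): [11, 10, 9, 8, 8, 7, 3]
Machines: 3
  J=11 → Machine 1 (load: 0+11=11)
  J=10 → Machine 2 (load: 0+10=10)
  J=9 → Machine 3 (load: 0+9=9)
  J=8 → Machine 3 (load: 9+8=17)
  J=8 → Machine 2 (load: 10+8=18)
  J=7 → Machine 1 (load: 11+7=18)
  J=3 → Machine 3 (load: 17+3=20)
Machine loads: [18, 18, 20]
Makespan = max = 20 time units


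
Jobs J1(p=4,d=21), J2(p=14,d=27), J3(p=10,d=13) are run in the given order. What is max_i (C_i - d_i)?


Lateness per job (L = C - d):
  J1: C=4, d=21, L=-17
  J2: C=18, d=27, L=-9
  J3: C=28, d=13, L=15
Lmax = max(-17, -9, 15)
= 15


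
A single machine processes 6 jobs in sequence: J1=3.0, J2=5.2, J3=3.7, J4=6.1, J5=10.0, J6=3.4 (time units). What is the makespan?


Sequential makespan: sum all processing times
= 3.0 + 5.2 + 3.7 + 6.1 + 10.0 + 3.4
= 31.4 time units


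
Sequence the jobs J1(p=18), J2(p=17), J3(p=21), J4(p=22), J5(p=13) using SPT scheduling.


SPT: sort by shortest processing time
  J5: p=13
  J2: p=17
  J1: p=18
  J3: p=21
  J4: p=22
Order: J5 → J2 → J1 → J3 → J4


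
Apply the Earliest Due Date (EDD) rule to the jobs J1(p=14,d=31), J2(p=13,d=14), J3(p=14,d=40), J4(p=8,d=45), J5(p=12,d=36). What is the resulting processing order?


EDD: sort by earliest due date
  J2: d=14, p=13
  J1: d=31, p=14
  J5: d=36, p=12
  J3: d=40, p=14
  J4: d=45, p=8
Order: J2 → J1 → J5 → J3 → J4


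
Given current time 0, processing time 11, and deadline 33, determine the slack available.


Slack = due - current_time - processing
= 33 - 0 - 11
= 22


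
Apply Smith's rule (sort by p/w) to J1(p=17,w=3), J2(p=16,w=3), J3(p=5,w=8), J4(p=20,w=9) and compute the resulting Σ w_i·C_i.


WSPT order (by p/w): J3 → J4 → J2 → J1
  J3: C=5, w·C=8×5=40
  J4: C=25, w·C=9×25=225
  J2: C=41, w·C=3×41=123
  J1: C=58, w·C=3×58=174
Σ w·C = 562
= 562


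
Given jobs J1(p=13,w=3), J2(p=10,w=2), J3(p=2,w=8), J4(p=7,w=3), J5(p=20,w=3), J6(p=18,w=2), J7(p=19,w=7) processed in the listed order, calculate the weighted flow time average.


Completion times:
  J1: C=13, w×C=3×13=39
  J2: C=23, w×C=2×23=46
  J3: C=25, w×C=8×25=200
  J4: C=32, w×C=3×32=96
  J5: C=52, w×C=3×52=156
  J6: C=70, w×C=2×70=140
  J7: C=89, w×C=7×89=623
Sum w×C = 1300
Sum w = 28
Weighted avg = 1300/28
= 46.43


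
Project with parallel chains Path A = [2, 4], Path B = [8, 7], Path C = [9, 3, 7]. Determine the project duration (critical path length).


Path A: 2 + 4 = 6
Path B: 8 + 7 = 15
Path C: 9 + 3 + 7 = 19
Critical path = longest = max(6, 15, 19)
= 19 (Path C)


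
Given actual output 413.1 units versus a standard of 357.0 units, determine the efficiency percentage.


Efficiency = (actual / standard) × 100
= (413.1 / 357.0) × 100
= 115.7%


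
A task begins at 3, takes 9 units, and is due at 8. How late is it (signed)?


Completion = 3 + 9 = 12
Lateness = C - d = 12 - 8
= 4


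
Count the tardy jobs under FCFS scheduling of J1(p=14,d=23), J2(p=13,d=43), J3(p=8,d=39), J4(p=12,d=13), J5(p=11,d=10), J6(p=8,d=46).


Completion vs due date:
  J1: C=14, d=23 → on time
  J2: C=27, d=43 → on time
  J3: C=35, d=39 → on time
  J4: C=47, d=13 → TARDY
  J5: C=58, d=10 → TARDY
  J6: C=66, d=46 → TARDY
Tardy jobs: J4, J5, J6
Count = 3


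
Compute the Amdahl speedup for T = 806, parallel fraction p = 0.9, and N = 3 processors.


Amdahl's law: T_p = T × ((1-p) + p/N)
= 806 × ((1-0.9) + 0.9/3)
= 806 × (0.10 + 0.3000)
= 806 × 0.4000
= 322.40
Speedup = 806/322.40
= 2.50×


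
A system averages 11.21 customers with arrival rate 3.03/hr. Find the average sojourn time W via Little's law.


Little's law: L = λW → W = L / λ
= 11.21 / 3.03
= 3.70 hours


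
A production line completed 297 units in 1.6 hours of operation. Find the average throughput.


Throughput = units / time
= 297 / 1.6
= 185.6 units/hour


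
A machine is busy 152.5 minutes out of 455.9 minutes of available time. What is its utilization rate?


Utilization = busy / total × 100
= 152.5 / 455.9 × 100
= 33.5%


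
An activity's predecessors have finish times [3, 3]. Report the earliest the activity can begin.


ES = max of all predecessor completion times
Predecessors: [3, 3]
ES = max(3, 3)
= 3


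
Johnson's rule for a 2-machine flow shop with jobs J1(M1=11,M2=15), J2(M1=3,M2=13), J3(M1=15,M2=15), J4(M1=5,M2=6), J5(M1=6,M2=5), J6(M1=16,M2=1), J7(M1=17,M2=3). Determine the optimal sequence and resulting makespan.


Johnson's rule:
Group 1 (M1≤M2, sort by M1): ['J2', 'J4', 'J1', 'J3']
Group 2 (M1>M2, sort desc M2): ['J5', 'J7', 'J6']
Sequence: J2 → J4 → J1 → J3 → J5 → J7 → J6
Makespan calculation:
  J2: M1 done=3, M2 done=16
  J4: M1 done=8, M2 done=22
  J1: M1 done=19, M2 done=37
  J3: M1 done=34, M2 done=52
  J5: M1 done=40, M2 done=57
  J7: M1 done=57, M2 done=60
  J6: M1 done=73, M2 done=74
= Sequence: J2 → J4 → J1 → J3 → J5 → J7 → J6, Makespan: 74


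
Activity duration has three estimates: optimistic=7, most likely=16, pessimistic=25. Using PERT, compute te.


te = (o + 4m + p) / 6
= (7 + 4×16 + 25) / 6
= (7 + 64 + 25) / 6
= 96 / 6
= 16.00


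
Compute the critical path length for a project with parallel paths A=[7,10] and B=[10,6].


Path A: 7 + 10 = 17
Path B: 10 + 6 = 16
Critical path = longest = max(17, 16)
= 17 (Path A)


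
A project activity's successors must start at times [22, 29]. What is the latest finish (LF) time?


LF = min of all successor start times
Successors start at: [22, 29]
LF = min(22, 29)
= 22


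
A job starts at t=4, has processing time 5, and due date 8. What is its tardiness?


Completion = start + processing = 4 + 5 = 9
Tardiness = max(0, C - d) = max(0, 9 - 8)
= max(0, 1)
= 1


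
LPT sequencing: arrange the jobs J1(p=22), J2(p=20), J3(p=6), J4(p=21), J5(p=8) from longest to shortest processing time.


LPT: sort by longest processing time first
  J1: p=22
  J4: p=21
  J2: p=20
  J5: p=8
  J3: p=6
Order: J1 → J4 → J2 → J5 → J3


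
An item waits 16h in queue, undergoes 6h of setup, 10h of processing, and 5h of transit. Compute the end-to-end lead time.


Lead time = queue + setup + processing + transit
= 16 + 6 + 10 + 5
= 37 hours


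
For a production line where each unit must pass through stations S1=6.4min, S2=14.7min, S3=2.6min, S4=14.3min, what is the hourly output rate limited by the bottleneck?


Bottleneck = longest station time
Station times: [6.4, 14.7, 2.6, 14.3]
Max = 14.7 min
Rate = 60 / 14.7
= 4.08 units/hour (bottleneck: 14.7min)


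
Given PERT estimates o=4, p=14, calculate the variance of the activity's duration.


σ² = ((p - o) / 6)² = (p - o)² / 36
= (14 - 4)² / 36
= 10² / 36
= 100 / 36
= 2.7778


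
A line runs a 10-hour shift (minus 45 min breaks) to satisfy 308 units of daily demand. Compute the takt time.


Available = 10×60 - 45 = 555 min
Takt time = 555 / 308
= 1.80 min/unit


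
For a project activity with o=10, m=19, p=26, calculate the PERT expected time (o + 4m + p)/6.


te = (o + 4m + p) / 6
= (10 + 4×19 + 26) / 6
= (10 + 76 + 26) / 6
= 112 / 6
= 18.67


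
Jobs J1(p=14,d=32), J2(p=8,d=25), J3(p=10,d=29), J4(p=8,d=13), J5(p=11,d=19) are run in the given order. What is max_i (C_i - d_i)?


Lateness per job (L = C - d):
  J1: C=14, d=32, L=-18
  J2: C=22, d=25, L=-3
  J3: C=32, d=29, L=3
  J4: C=40, d=13, L=27
  J5: C=51, d=19, L=32
Lmax = max(-18, -3, 3, 27, 32)
= 32


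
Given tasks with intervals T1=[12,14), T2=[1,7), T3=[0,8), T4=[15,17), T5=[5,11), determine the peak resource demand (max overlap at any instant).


Check each time point for overlaps:
  t=5: 3 tasks active (T2, T3, T5)
Max concurrent = 3


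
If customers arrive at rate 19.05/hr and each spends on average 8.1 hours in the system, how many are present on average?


Little's law: L = λ × W
= 19.05 × 8.1
= 154.31


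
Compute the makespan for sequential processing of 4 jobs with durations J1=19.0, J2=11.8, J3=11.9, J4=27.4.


Sequential makespan: sum all processing times
= 19.0 + 11.8 + 11.9 + 27.4
= 70.1 time units


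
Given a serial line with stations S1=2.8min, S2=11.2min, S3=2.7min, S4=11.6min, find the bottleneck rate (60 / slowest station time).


Bottleneck = longest station time
Station times: [2.8, 11.2, 2.7, 11.6]
Max = 11.6 min
Rate = 60 / 11.6
= 5.17 units/hour (bottleneck: 11.6min)


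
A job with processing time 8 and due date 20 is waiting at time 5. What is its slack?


Slack = due - current_time - processing
= 20 - 5 - 8
= 7


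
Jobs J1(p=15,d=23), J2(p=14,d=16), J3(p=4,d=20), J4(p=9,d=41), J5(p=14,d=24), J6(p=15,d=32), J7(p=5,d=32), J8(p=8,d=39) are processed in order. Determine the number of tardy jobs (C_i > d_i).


Completion vs due date:
  J1: C=15, d=23 → on time
  J2: C=29, d=16 → TARDY
  J3: C=33, d=20 → TARDY
  J4: C=42, d=41 → TARDY
  J5: C=56, d=24 → TARDY
  J6: C=71, d=32 → TARDY
  J7: C=76, d=32 → TARDY
  J8: C=84, d=39 → TARDY
Tardy jobs: J2, J3, J4, J5, J6, J7, J8
Count = 7


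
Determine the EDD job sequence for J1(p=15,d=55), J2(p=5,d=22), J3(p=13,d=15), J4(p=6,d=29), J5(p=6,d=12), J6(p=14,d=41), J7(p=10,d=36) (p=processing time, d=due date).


EDD: sort by earliest due date
  J5: d=12, p=6
  J3: d=15, p=13
  J2: d=22, p=5
  J4: d=29, p=6
  J7: d=36, p=10
  J6: d=41, p=14
  J1: d=55, p=15
Order: J5 → J3 → J2 → J4 → J7 → J6 → J1


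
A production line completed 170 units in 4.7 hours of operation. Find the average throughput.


Throughput = units / time
= 170 / 4.7
= 36.2 units/hour


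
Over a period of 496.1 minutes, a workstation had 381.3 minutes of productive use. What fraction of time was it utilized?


Utilization = busy / total × 100
= 381.3 / 496.1 × 100
= 76.9%


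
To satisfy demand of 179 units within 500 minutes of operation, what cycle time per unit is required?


Cycle time = available time / demand
= 500 / 179
= 2.79 min/unit


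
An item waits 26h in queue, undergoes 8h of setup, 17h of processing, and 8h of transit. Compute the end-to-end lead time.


Lead time = queue + setup + processing + transit
= 26 + 8 + 17 + 8
= 59 hours


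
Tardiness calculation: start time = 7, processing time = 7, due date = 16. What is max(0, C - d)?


Completion = start + processing = 7 + 7 = 14
Tardiness = max(0, C - d) = max(0, 14 - 16)
= max(0, -2)
= 0


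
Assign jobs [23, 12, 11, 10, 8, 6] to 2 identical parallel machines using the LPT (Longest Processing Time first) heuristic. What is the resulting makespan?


Jobs (LPT sorted): [23, 12, 11, 10, 8, 6]
Machines: 2
  J=23 → Machine 1 (load: 0+23=23)
  J=12 → Machine 2 (load: 0+12=12)
  J=11 → Machine 2 (load: 12+11=23)
  J=10 → Machine 1 (load: 23+10=33)
  J=8 → Machine 2 (load: 23+8=31)
  J=6 → Machine 2 (load: 31+6=37)
Machine loads: [33, 37]
Makespan = max = 37 time units


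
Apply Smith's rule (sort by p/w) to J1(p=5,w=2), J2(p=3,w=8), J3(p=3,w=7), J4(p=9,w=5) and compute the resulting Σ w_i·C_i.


WSPT order (by p/w): J2 → J3 → J4 → J1
  J2: C=3, w·C=8×3=24
  J3: C=6, w·C=7×6=42
  J4: C=15, w·C=5×15=75
  J1: C=20, w·C=2×20=40
Σ w·C = 181
= 181


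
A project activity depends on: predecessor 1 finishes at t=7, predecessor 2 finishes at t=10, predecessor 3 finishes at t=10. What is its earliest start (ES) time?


ES = max of all predecessor completion times
Predecessors: [7, 10, 10]
ES = max(7, 10, 10)
= 10


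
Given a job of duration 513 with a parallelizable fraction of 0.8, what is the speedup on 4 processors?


Amdahl's law: T_p = T × ((1-p) + p/N)
= 513 × ((1-0.8) + 0.8/4)
= 513 × (0.20 + 0.2000)
= 513 × 0.4000
= 205.20
Speedup = 513/205.20
= 2.50×


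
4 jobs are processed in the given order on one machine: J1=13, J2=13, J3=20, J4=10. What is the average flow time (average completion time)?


Completion times:
  J1: completes at 13
  J2: completes at 26
  J3: completes at 46
  J4: completes at 56
Sum = 141
Average = 141/4
= 35.25


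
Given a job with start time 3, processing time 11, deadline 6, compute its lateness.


Completion = 3 + 11 = 14
Lateness = C - d = 14 - 6
= 8


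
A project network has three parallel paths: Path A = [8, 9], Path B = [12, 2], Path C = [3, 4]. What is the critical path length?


Path A: 8 + 9 = 17
Path B: 12 + 2 = 14
Path C: 3 + 4 = 7
Critical path = longest = max(17, 14, 7)
= 17 (Path A)


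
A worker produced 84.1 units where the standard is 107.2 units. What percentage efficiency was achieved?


Efficiency = (actual / standard) × 100
= (84.1 / 107.2) × 100
= 78.5%


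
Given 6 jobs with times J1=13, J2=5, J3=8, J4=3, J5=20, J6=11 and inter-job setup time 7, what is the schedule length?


Makespan = Σ processing + (n-1) × setup
= (13 + 5 + 8 + 3 + 20 + 11) + (6-1)×7
= 60 + 35
= 95 time units


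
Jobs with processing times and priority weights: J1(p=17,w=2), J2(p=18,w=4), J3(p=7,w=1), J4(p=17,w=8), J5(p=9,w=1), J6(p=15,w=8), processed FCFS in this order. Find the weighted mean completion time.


Completion times:
  J1: C=17, w×C=2×17=34
  J2: C=35, w×C=4×35=140
  J3: C=42, w×C=1×42=42
  J4: C=59, w×C=8×59=472
  J5: C=68, w×C=1×68=68
  J6: C=83, w×C=8×83=664
Sum w×C = 1420
Sum w = 24
Weighted avg = 1420/24
= 59.17


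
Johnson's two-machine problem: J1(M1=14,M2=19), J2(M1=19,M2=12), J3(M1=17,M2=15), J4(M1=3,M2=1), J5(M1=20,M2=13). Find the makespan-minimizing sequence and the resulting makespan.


Johnson's rule:
Group 1 (M1≤M2, sort by M1): ['J1']
Group 2 (M1>M2, sort desc M2): ['J3', 'J5', 'J2', 'J4']
Sequence: J1 → J3 → J5 → J2 → J4
Makespan calculation:
  J1: M1 done=14, M2 done=33
  J3: M1 done=31, M2 done=48
  J5: M1 done=51, M2 done=64
  J2: M1 done=70, M2 done=82
  J4: M1 done=73, M2 done=83
= Sequence: J1 → J3 → J5 → J2 → J4, Makespan: 83


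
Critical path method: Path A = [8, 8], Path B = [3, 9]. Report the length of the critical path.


Path A: 8 + 8 = 16
Path B: 3 + 9 = 12
Critical path = longest = max(16, 12)
= 16 (Path A)


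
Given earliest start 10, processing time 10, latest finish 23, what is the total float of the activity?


EF = ES + duration = 10 + 10 = 20
LS = LF - duration = 23 - 10 = 13
Total Float = LF - EF = 23 - 20
(or LS - ES = 13 - 10)
= 3


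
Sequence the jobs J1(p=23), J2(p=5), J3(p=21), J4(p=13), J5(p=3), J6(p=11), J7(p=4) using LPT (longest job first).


LPT: sort by longest processing time first
  J1: p=23
  J3: p=21
  J4: p=13
  J6: p=11
  J2: p=5
  J7: p=4
  J5: p=3
Order: J1 → J3 → J4 → J6 → J2 → J7 → J5


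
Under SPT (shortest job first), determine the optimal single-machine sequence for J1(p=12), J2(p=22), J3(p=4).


SPT: sort by shortest processing time
  J3: p=4
  J1: p=12
  J2: p=22
Order: J3 → J1 → J2


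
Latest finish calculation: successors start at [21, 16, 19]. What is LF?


LF = min of all successor start times
Successors start at: [21, 16, 19]
LF = min(21, 16, 19)
= 16


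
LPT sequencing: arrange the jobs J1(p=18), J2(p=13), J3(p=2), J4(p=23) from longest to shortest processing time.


LPT: sort by longest processing time first
  J4: p=23
  J1: p=18
  J2: p=13
  J3: p=2
Order: J4 → J1 → J2 → J3


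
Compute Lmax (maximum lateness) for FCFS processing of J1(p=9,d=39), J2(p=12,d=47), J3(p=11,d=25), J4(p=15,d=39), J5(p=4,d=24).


Lateness per job (L = C - d):
  J1: C=9, d=39, L=-30
  J2: C=21, d=47, L=-26
  J3: C=32, d=25, L=7
  J4: C=47, d=39, L=8
  J5: C=51, d=24, L=27
Lmax = max(-30, -26, 7, 8, 27)
= 27
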